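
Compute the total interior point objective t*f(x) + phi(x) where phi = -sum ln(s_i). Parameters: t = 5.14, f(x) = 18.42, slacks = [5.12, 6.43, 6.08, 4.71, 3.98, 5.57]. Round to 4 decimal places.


Step 1: Compute log-barrier.
ln values: [1.6332, 1.861, 1.805, 1.5497, 1.3813, 1.7174]
phi = -(1.6332 + 1.861 + 1.805 + 1.5497 + 1.3813 + 1.7174) = -9.9475
Step 2: Compute augmented objective.
t*f(x) = 5.14*18.42 = 94.6788
Total = 94.6788 - 9.9475 = 84.7313


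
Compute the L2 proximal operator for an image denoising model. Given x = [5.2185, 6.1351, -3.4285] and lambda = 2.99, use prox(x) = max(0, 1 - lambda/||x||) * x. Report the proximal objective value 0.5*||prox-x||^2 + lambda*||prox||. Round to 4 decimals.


Step 1: Compute ||x||.
||x|| = 8.7537
Step 2: Compute scaling factor.
scale = max(0, 1 - 2.99/8.7537) = 0.6584
Step 3: prox(x) = [3.436, 4.0395, -2.2574]
||prox(x)|| = 5.7637
Step 4: Proximal objective.
0.5*||prox-x||^2 = 4.4701
lambda*||prox|| = 17.2335
Total = 21.7034


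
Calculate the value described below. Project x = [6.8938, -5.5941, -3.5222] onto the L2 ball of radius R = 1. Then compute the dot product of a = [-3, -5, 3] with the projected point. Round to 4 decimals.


Step 1: Compute ||x|| (intermediates to 6 decimals).
||x|| = sqrt(6.8938^2 + (-5.5941)^2 + (-3.5222)^2) = 9.551143
Step 2: Project.
Since ||x|| > R, scale = R/||x|| = 1/9.551143 = 0.1047, proj(x) = scale * x
proj(x) = [0.721781, -0.585702, -0.368774]
Step 3: Dot product.
a^T * proj(x) = -3*0.721781 - 5*(-0.585702) + 3*(-0.368774) = -0.3432


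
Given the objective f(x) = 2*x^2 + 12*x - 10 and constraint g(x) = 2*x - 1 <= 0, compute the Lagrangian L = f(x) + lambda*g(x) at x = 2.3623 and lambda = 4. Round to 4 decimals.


Step 1: Evaluate f(x).
f(2.3623) = 2*2.3623^2 + 12*2.3623 - 10 = 29.5085
Step 2: Evaluate g(x).
g(2.3623) = 2*2.3623 - 1 = 3.7246
Step 3: Compute Lagrangian.
L = 29.5085 + 4*3.7246 = 44.4069


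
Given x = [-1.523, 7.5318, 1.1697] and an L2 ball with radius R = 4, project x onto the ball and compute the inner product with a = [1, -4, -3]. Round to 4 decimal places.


Step 1: Compute ||x|| (intermediates to 6 decimals).
||x|| = sqrt((-1.523)^2 + 7.5318^2 + 1.1697^2) = 7.772756
Step 2: Project.
Since ||x|| > R, scale = R/||x|| = 4/7.772756 = 0.514618, proj(x) = scale * x
proj(x) = [-0.783763, 3.876, 0.601949]
Step 3: Dot product.
a^T * proj(x) = 1*(-0.783763) - 4*3.876 - 3*0.601949 = -18.0936


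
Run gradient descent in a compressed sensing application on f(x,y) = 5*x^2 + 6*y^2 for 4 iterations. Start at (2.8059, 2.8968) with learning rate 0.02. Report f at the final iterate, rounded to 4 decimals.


Gradient descent on f(x,y) = 5*x^2 + 6*y^2.
Starting point: (2.8059, 2.8968), alpha = 0.02
Step 1: grad_x = 2*5*2.8059 = 28.059, grad_y = 2*6*2.8968 = 34.7616
  x_1 = 2.8059 - 0.02*28.059 = 2.2447
  y_1 = 2.8968 - 0.02*34.7616 = 2.2016
Step 2: grad_x = 2*5*2.2447 = 22.4472, grad_y = 2*6*2.2016 = 26.4188
  x_2 = 2.2447 - 0.02*22.4472 = 1.7958
  y_2 = 2.2016 - 0.02*26.4188 = 1.6732
Step 3: grad_x = 2*5*1.7958 = 17.9578, grad_y = 2*6*1.6732 = 20.0783
  x_3 = 1.7958 - 0.02*17.9578 = 1.4366
  y_3 = 1.6732 - 0.02*20.0783 = 1.2716
Step 4: grad_x = 2*5*1.4366 = 14.3662, grad_y = 2*6*1.2716 = 15.2595
  x_4 = 1.4366 - 0.02*14.3662 = 1.1493
  y_4 = 1.2716 - 0.02*15.2595 = 0.9664
f(1.1493, 0.9664) = 5*1.1493^2 + 6*0.9664^2 = 12.2084


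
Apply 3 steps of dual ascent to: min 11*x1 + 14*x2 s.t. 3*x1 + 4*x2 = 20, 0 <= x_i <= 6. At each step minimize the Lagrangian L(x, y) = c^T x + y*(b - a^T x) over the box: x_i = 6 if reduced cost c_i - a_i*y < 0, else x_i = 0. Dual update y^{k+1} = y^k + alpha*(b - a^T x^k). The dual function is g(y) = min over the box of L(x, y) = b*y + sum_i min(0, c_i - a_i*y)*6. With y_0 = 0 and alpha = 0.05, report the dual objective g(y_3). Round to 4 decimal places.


Dual ascent for LP: min 11*x1 + 14*x2, 3*x1 + 4*x2 = 20, 0 <= x_i <= 6
Step 1: y^k = 0.0, reduced costs: (11.0, 14.0)
  x^k = (0.0, 0.0), subgradient = b - a^T x = 20.0
  y^{k+1} = 0.0 + 0.05*20.0 = 1.0
Step 2: y^k = 1.0, reduced costs: (8.0, 10.0)
  x^k = (0.0, 0.0), subgradient = b - a^T x = 20.0
  y^{k+1} = 1.0 + 0.05*20.0 = 2.0
Step 3: y^k = 2.0, reduced costs: (5.0, 6.0)
  x^k = (0.0, 0.0), subgradient = b - a^T x = 20.0
  y^{k+1} = 2.0 + 0.05*20.0 = 3.0
Dual objective at y_3 = 3.0: reduced costs (2.0, 2.0), box minimizer x = (0.0, 0.0)
g(y_3) = b*y + (c1 - a1*y)*x1 + (c2 - a2*y)*x2 = 20*3.0 + 2.0*0.0 + 2.0*0.0 = 60.0 + 0.0 + 0.0 = 60.0


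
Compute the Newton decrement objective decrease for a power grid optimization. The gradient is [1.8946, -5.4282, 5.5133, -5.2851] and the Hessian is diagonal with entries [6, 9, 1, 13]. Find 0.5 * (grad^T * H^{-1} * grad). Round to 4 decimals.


Step 1: H is diagonal, so H^(-1) * g = [0.3158, -0.6031, 5.5133, -0.4065].
Step 2: g^T H^(-1) g = sum_i g_i^2 / H_ii
  = (1.8946)^2/6 + (-5.4282)^2/9 + (5.5133)^2/1 + (-5.2851)^2/13
  = 0.5983 + 3.2739 + 30.3965 + 2.1486 = 36.4173
Step 3: Objective decrease = 0.5 * g^T H^(-1) g = 18.2086


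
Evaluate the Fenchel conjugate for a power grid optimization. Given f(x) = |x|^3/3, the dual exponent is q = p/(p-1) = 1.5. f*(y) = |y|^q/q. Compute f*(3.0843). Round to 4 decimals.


The conjugate exponent q satisfies 1/p + 1/q = 1.
p = 3, so q = 3/(3 - 1) = 1.5
|y|^q = 3.0843^1.5 = 5.4167
f*(3.0843) = 5.4167 / 1.5 = 3.6111


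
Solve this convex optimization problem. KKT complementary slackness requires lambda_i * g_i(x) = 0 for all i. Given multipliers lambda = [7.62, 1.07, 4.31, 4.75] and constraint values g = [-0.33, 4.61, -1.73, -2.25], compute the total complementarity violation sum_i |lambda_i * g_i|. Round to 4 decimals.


KKT complementary slackness check:
lambda_1 * g_1 = 7.62 * -0.33 = -2.5146
lambda_2 * g_2 = 1.07 * 4.61 = 4.9327
lambda_3 * g_3 = 4.31 * -1.73 = -7.4563
lambda_4 * g_4 = 4.75 * -2.25 = -10.6875
Total violation = 2.5146 + 4.9327 + 7.4563 + 10.6875 = 25.5911


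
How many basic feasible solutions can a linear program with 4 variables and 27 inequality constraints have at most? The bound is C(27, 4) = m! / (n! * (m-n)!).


Each vertex corresponds to some choice of n active constraints out of m, so the number of vertices is at most C(m, n) = m! / (n!(m-n)!).
m = 27, n = 4
Numerator: 27 * 26 * 25 * 24
Denominator: 4! = 24
C(27, 4) = 17550


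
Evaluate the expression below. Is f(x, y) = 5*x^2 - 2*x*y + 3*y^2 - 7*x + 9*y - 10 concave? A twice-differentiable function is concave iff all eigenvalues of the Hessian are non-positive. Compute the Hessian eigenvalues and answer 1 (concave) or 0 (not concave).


The Hessian of f(x,y) = 5*x^2 - 2*x*y + 3*y^2 - 7*x + 9*y - 10 is:
H = [[10, -2], [-2, 6]]
Trace = 10 + 6 = 16
Determinant = 10*6 - (-2)^2 = 56
Discriminant = (16)^2 - 4*56 = 32.0
Eigenvalues: lambda_1 = 5.1716, lambda_2 = 10.8284
The function is not concave.

0


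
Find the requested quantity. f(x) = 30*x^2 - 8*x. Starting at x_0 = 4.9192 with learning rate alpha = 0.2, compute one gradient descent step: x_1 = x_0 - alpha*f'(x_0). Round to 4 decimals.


We compute the gradient at x_0 and apply the update.
f'(x) = 60*x - 8
f'(4.9192) = 60*4.9192 - 8 = 287.152
x_1 = 4.9192 - 0.2*287.152 = -52.5112


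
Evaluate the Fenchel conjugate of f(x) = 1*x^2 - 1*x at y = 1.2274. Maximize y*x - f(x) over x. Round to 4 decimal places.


f*(y) = sup_x {y*x - a*x^2 - b*x} = sup_x {(y-b)*x - a*x^2}
FOC: (y - b) - 2a*x = 0 => x* = (y - b)/(2a)
x* = (1.2274 + 1)/(2*1) = 1.1137
f*(1.2274) = (y-b)^2/(4a) = (1.2274 + 1)^2/(4*1)
= 4.9613/4 = 1.2403


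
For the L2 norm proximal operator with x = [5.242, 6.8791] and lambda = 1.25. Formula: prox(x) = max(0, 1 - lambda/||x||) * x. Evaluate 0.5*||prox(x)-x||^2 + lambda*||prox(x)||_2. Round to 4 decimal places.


Step 1: Compute ||x||.
||x|| = 8.6487
Step 2: Compute scaling factor.
scale = max(0, 1 - 1.25/8.6487) = 0.8555
Step 3: prox(x) = [4.4844, 5.8849]
||prox(x)|| = 7.3987
Step 4: Proximal objective.
0.5*||prox-x||^2 = 0.7813
lambda*||prox|| = 9.2484
Total = 10.0297


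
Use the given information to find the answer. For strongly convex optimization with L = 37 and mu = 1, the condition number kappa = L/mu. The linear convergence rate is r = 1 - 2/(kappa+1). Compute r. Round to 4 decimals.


Step 1: Compute the condition number.
kappa = L/mu = 37/1 = 37.0
Step 2: Compute the convergence rate.
r = 1 - 2/(kappa + 1) = 1 - 2*mu/(L + mu) = (L - mu)/(L + mu) = 36/38 = 0.9474


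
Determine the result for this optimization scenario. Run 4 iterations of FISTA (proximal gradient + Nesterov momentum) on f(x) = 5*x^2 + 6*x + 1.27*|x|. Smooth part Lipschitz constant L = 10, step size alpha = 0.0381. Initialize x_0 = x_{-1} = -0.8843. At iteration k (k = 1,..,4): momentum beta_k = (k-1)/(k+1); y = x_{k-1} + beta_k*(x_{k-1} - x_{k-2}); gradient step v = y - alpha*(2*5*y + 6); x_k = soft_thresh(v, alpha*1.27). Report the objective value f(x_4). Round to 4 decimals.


FISTA on f(x) = 5*x^2 + 6*x + 1.27*|x|
L = 10, alpha = 0.0381
Iteration 1: beta = 0.0, y = -0.8843 + 0.0*(-0.8843 + 0.8843) = -0.8843
  grad(y) = -2.843, v = y - alpha*grad = -0.776
  prox(v) = soft_thresh(-0.776, 0.0484) = -0.7276
Iteration 2: beta = 0.3333, y = -0.7276 + 0.3333*(-0.7276 + 0.8843) = -0.6754
  grad(y) = -0.7536, v = y - alpha*grad = -0.6466
  prox(v) = soft_thresh(-0.6466, 0.0484) = -0.5983
Iteration 3: beta = 0.5, y = -0.5983 + 0.5*(-0.5983 + 0.7276) = -0.5336
  grad(y) = 0.6641, v = y - alpha*grad = -0.5589
  prox(v) = soft_thresh(-0.5589, 0.0484) = -0.5105
Iteration 4: beta = 0.6, y = -0.5105 + 0.6*(-0.5105 + 0.5983) = -0.4579
  grad(y) = 1.4214, v = y - alpha*grad = -0.512
  prox(v) = soft_thresh(-0.512, 0.0484) = -0.4636
f(x_4) = 5*(-0.4636)^2 + 6*(-0.4636) + 1.27*|-0.4636| = -1.1182


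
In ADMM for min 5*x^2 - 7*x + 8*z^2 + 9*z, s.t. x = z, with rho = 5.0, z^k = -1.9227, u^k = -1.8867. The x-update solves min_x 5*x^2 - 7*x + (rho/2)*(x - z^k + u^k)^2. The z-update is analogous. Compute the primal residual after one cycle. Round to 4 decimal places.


ADMM iteration with rho = 5.0, z^k = -1.9227, u^k = -1.8867
Step 1: x-update.
Minimize 5*x^2 - 7*x + (5.0/2)*(x + 1.9227 - 1.8867)^2
FOC: (2*5 + 5.0)*x = 7 + 5.0*(-1.9227 + 1.8867)
x^{k+1} = 0.4547
Step 2: z-update.
Minimize 8*z^2 + 9*z + (5.0/2)*(0.4547 - z - 1.8867)^2
FOC: (2*8 + 5.0)*z = -9 + 5.0*(0.4547 - 1.8867)
z^{k+1} = -0.7695
Step 3: u-update.
u^{k+1} = -1.8867 + 0.4547 + 0.7695 = -0.6625
Step 4: Primal residual = |0.4547 + 0.7695| = 1.2242


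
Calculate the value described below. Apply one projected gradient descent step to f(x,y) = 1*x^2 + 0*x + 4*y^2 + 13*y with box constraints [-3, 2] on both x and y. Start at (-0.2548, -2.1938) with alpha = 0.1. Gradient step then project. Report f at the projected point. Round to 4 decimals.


Step 1: Compute gradient at (-0.2548, -2.1938).
grad_x = 2*1*-0.2548 + 0 = -0.5096
grad_y = 2*4*-2.1938 + 13 = -4.5504
Step 2: Gradient step.
x_raw = -0.2548 - 0.1*-0.5096 = -0.2038
y_raw = -2.1938 - 0.1*-4.5504 = -1.7388
Step 3: Project onto [-3, 2].
x_proj = clip(-0.2038) = -0.2038
y_proj = clip(-1.7388) = -1.7388
Step 4: Evaluate f.
f(-0.2038, -1.7388) = -10.4692


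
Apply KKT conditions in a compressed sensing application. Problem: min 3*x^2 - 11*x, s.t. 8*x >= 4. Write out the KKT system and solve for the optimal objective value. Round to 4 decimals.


Step 1: Try lambda = 0 (constraint inactive).
Stationarity: 2*3*x - 11 = 0
x* = 11/(2*3) = 11/6 = 1.8333 (rounded; the exact value 11/6 is used below)
Check constraint: 8*1.8333 = 14.6664 >= 4 -- satisfied.
Step 2: Compute optimal value.
f(x*) = 3*(11/6)^2 - 11*(11/6) = -10.0833


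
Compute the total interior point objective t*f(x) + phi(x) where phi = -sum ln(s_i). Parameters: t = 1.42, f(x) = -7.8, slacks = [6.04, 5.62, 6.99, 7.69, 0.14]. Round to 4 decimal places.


Step 1: Compute log-barrier.
ln values: [1.7984, 1.7263, 1.9445, 2.0399, -1.9661]
phi = -(1.7984 + 1.7263 + 1.9445 + 2.0399 - 1.9661) = -5.543
Step 2: Compute augmented objective.
t*f(x) = 1.42*-7.8 = -11.076
Total = -11.076 - 5.543 = -16.619


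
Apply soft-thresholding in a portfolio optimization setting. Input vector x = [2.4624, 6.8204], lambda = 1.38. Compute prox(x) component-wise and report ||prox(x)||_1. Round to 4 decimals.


Soft-thresholding with lambda = 1.38:
prox(2.4624) = sign(2.4624)*max(|2.4624| - 1.38, 0) = 1.0824
prox(6.8204) = sign(6.8204)*max(|6.8204| - 1.38, 0) = 5.4404
prox(x) = [1.0824, 5.4404]
||prox(x)||_1 = 1.0824 + 5.4404 = 6.5228


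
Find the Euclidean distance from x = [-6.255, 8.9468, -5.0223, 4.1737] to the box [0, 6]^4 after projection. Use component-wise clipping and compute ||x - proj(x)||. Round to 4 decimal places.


Project each component onto [0, 6].
clip(-6.255) = 0.0, clip(8.9468) = 6.0, clip(-5.0223) = 0.0, clip(4.1737) = 4.1737
Projection = [0.0, 6.0, 0.0, 4.1737]
Squared diffs: [39.125, 8.6836, 25.2235, 0.0]
Distance = sqrt(73.0321) = 8.5459


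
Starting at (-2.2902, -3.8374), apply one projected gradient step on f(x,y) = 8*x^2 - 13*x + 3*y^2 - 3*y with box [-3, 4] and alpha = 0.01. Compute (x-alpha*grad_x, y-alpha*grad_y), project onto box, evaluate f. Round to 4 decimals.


Step 1: Compute gradient at (-2.2902, -3.8374).
grad_x = 2*8*-2.2902 - 13 = -49.6432
grad_y = 2*3*-3.8374 - 3 = -26.0244
Step 2: Gradient step.
x_raw = -2.2902 - 0.01*-49.6432 = -1.7938
y_raw = -3.8374 - 0.01*-26.0244 = -3.5772
Step 3: Project onto [-3, 4].
x_proj = clip(-1.7938) = -1.7938
y_proj = clip(-3.5772) = -3.0
Step 4: Evaluate f.
f(-1.7938, -3.0) = 85.0598


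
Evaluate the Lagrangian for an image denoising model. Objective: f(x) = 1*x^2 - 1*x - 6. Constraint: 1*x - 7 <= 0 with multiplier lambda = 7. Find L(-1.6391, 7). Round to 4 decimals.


Step 1: Evaluate f(x).
f(-1.6391) = 1*(-1.6391)^2 - 1*(-1.6391) - 6 = -1.6743
Step 2: Evaluate g(x).
g(-1.6391) = 1*-1.6391 - 7 = -8.6391
Step 3: Compute Lagrangian.
L = -1.6743 + 7*-8.6391 = -62.148


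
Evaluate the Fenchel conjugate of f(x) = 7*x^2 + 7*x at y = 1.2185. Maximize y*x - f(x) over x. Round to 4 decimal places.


f*(y) = sup_x {y*x - a*x^2 - b*x} = sup_x {(y-b)*x - a*x^2}
FOC: (y - b) - 2a*x = 0 => x* = (y - b)/(2a)
x* = (1.2185 - 7)/(2*7) = -0.413
f*(1.2185) = (y-b)^2/(4a) = (1.2185 - 7)^2/(4*7)
= 33.4257/28 = 1.1938


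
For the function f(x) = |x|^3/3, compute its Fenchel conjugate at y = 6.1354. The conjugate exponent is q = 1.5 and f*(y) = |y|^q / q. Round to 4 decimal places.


The conjugate exponent q satisfies 1/p + 1/q = 1.
p = 3, so q = 3/(3 - 1) = 1.5
|y|^q = 6.1354^1.5 = 15.1972
f*(6.1354) = 15.1972 / 1.5 = 10.1315


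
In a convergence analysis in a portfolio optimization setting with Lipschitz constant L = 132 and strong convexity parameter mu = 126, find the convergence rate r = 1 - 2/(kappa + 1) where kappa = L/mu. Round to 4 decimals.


Step 1: Compute the condition number.
kappa = L/mu = 132/126 = 1.0476
Step 2: Compute the convergence rate.
r = 1 - 2/(kappa + 1) = 1 - 2*mu/(L + mu) = (L - mu)/(L + mu) = 6/258 = 0.0233


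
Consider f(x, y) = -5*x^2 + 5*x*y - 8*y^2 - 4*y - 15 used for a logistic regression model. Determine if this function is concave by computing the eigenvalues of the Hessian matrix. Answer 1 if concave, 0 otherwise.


The Hessian of f(x,y) = -5*x^2 + 5*x*y - 8*y^2 - 4*y - 15 is:
H = [[-10, 5], [5, -16]]
Trace = -10 - 16 = -26
Determinant = -10*-16 - (5)^2 = 135
Discriminant = (-26)^2 - 4*135 = 136.0
Eigenvalues: lambda_1 = -18.831, lambda_2 = -7.169
The function is concave.

1


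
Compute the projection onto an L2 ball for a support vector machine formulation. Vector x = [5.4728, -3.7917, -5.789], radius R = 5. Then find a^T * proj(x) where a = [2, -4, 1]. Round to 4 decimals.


Step 1: Compute ||x|| (intermediates to 6 decimals).
||x|| = sqrt(5.4728^2 + (-3.7917)^2 + (-5.789)^2) = 8.822757
Step 2: Project.
Since ||x|| > R, scale = R/||x|| = 5/8.822757 = 0.566716, proj(x) = scale * x
proj(x) = [3.101523, -2.148817, -3.280719]
Step 3: Dot product.
a^T * proj(x) = 2*3.101523 - 4*(-2.148817) + 1*(-3.280719) = 11.5176


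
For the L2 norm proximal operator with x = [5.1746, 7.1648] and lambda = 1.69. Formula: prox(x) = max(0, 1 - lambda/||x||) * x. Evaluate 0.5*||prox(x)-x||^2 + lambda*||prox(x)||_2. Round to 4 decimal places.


Step 1: Compute ||x||.
||x|| = 8.838
Step 2: Compute scaling factor.
scale = max(0, 1 - 1.69/8.838) = 0.8088
Step 3: prox(x) = [4.1851, 5.7948]
||prox(x)|| = 7.148
Step 4: Proximal objective.
0.5*||prox-x||^2 = 1.4281
lambda*||prox|| = 12.0801
Total = 13.5082


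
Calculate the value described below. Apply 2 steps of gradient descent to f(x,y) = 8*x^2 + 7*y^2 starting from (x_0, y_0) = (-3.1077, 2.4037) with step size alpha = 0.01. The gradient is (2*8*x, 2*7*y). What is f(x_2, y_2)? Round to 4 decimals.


Gradient descent on f(x,y) = 8*x^2 + 7*y^2.
Starting point: (-3.1077, 2.4037), alpha = 0.01
Step 1: grad_x = 2*8*-3.1077 = -49.7232, grad_y = 2*7*2.4037 = 33.6518
  x_1 = -3.1077 - 0.01*-49.7232 = -2.6105
  y_1 = 2.4037 - 0.01*33.6518 = 2.0672
Step 2: grad_x = 2*8*-2.6105 = -41.7675, grad_y = 2*7*2.0672 = 28.9405
  x_2 = -2.6105 - 0.01*-41.7675 = -2.1928
  y_2 = 2.0672 - 0.01*28.9405 = 1.7778
f(-2.1928, 1.7778) = 8*(-2.1928)^2 + 7*1.7778^2 = 60.5902


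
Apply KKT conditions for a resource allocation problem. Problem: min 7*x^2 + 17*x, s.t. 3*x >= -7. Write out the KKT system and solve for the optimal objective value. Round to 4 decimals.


Step 1: Try lambda = 0 (constraint inactive).
Stationarity: 2*7*x + 17 = 0
x* = -17/(2*7) = -17/14 = -1.2143 (rounded; the exact value -17/14 is used below)
Check constraint: 3*-1.2143 = -3.6429 >= -7 -- satisfied.
Step 2: Compute optimal value.
f(x*) = 7*(-17/14)^2 + 17*(-17/14) = -10.3214


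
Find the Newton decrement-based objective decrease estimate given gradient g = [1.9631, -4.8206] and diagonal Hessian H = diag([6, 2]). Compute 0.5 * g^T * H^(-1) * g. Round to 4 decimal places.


Step 1: H is diagonal, so H^(-1) * g = [0.3272, -2.4103].
Step 2: g^T H^(-1) g = sum_i g_i^2 / H_ii
  = (1.9631)^2/6 + (-4.8206)^2/2
  = 0.6423 + 11.6191 = 12.2614
Step 3: Objective decrease = 0.5 * g^T H^(-1) g = 6.1307


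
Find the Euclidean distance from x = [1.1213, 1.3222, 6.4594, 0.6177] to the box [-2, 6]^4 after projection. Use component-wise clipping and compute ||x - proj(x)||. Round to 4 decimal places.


Project each component onto [-2, 6].
clip(1.1213) = 1.1213, clip(1.3222) = 1.3222, clip(6.4594) = 6.0, clip(0.6177) = 0.6177
Projection = [1.1213, 1.3222, 6.0, 0.6177]
Squared diffs: [0.0, 0.0, 0.211, 0.0]
Distance = sqrt(0.211) = 0.4594


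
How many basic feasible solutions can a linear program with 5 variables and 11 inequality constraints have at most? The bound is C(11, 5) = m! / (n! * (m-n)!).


Each vertex corresponds to some choice of n active constraints out of m, so the number of vertices is at most C(m, n) = m! / (n!(m-n)!).
m = 11, n = 5
Numerator: 11 * 10 * 9 * 8 * 7
Denominator: 5! = 120
C(11, 5) = 462


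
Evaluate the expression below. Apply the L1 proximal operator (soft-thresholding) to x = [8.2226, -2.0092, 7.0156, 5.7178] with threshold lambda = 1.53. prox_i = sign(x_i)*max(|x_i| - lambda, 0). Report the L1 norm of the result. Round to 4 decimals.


Soft-thresholding with lambda = 1.53:
prox(8.2226) = sign(8.2226)*max(|8.2226| - 1.53, 0) = 6.6926
prox(-2.0092) = sign(-2.0092)*max(|-2.0092| - 1.53, 0) = -0.4792
prox(7.0156) = sign(7.0156)*max(|7.0156| - 1.53, 0) = 5.4856
prox(5.7178) = sign(5.7178)*max(|5.7178| - 1.53, 0) = 4.1878
prox(x) = [6.6926, -0.4792, 5.4856, 4.1878]
||prox(x)||_1 = 6.6926 + 0.4792 + 5.4856 + 4.1878 = 16.8452


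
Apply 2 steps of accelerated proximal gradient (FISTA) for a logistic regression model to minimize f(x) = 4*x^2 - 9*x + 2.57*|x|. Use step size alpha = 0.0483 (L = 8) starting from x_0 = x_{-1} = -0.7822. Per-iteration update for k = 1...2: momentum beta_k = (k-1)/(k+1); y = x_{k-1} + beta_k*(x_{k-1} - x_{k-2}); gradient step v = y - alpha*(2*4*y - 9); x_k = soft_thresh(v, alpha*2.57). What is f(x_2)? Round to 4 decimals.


FISTA on f(x) = 4*x^2 - 9*x + 2.57*|x|
L = 8, alpha = 0.0483
Iteration 1: beta = 0.0, y = -0.7822 + 0.0*(-0.7822 + 0.7822) = -0.7822
  grad(y) = -15.2576, v = y - alpha*grad = -0.0453
  prox(v) = soft_thresh(-0.0453, 0.1241) = 0.0
Iteration 2: beta = 0.3333, y = 0.0 + 0.3333*(0.0 + 0.7822) = 0.2607
  grad(y) = -6.9141, v = y - alpha*grad = 0.5947
  prox(v) = soft_thresh(0.5947, 0.1241) = 0.4706
f(x_2) = 4*0.4706^2 - 9*0.4706 + 2.57*|0.4706| = -2.14


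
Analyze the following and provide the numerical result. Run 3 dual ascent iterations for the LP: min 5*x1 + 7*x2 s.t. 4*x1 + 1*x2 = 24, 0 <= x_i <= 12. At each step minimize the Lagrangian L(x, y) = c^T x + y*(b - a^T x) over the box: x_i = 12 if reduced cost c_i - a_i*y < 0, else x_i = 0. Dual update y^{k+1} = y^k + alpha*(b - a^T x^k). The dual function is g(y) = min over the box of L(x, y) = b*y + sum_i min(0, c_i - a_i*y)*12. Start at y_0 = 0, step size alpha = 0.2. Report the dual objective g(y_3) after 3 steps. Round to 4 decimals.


Dual ascent for LP: min 5*x1 + 7*x2, 4*x1 + 1*x2 = 24, 0 <= x_i <= 12
Step 1: y^k = 0.0, reduced costs: (5.0, 7.0)
  x^k = (0.0, 0.0), subgradient = b - a^T x = 24.0
  y^{k+1} = 0.0 + 0.2*24.0 = 4.8
Step 2: y^k = 4.8, reduced costs: (-14.2, 2.2)
  x^k = (12.0, 0.0), subgradient = b - a^T x = -24.0
  y^{k+1} = 4.8 + 0.2*-24.0 = -0.0
Step 3: y^k = -0.0, reduced costs: (5.0, 7.0)
  x^k = (0.0, 0.0), subgradient = b - a^T x = 24.0
  y^{k+1} = -0.0 + 0.2*24.0 = 4.8
Dual objective at y_3 = 4.8: reduced costs (-14.2, 2.2), box minimizer x = (12.0, 0.0)
g(y_3) = b*y + (c1 - a1*y)*x1 + (c2 - a2*y)*x2 = 24*4.8 + (-14.2)*12.0 + 2.2*0.0 = 115.2 - 170.4 + 0.0 = -55.2


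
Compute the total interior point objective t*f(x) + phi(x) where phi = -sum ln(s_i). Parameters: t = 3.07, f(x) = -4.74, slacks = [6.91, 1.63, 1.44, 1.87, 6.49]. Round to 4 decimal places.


Step 1: Compute log-barrier.
ln values: [1.933, 0.4886, 0.3646, 0.6259, 1.8703]
phi = -(1.933 + 0.4886 + 0.3646 + 0.6259 + 1.8703) = -5.2824
Step 2: Compute augmented objective.
t*f(x) = 3.07*-4.74 = -14.5518
Total = -14.5518 - 5.2824 = -19.8342


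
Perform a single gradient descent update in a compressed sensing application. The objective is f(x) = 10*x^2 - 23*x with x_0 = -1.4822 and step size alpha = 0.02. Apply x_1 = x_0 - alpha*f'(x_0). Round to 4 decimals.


We compute the gradient at x_0 and apply the update.
f'(x) = 20*x - 23
f'(-1.4822) = 20*-1.4822 - 23 = -52.644
x_1 = -1.4822 - 0.02*-52.644 = -0.4293


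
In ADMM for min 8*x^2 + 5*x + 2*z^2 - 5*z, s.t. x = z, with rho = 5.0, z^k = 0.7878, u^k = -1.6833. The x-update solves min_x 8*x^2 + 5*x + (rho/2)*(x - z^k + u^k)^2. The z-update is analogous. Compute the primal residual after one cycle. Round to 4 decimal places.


ADMM iteration with rho = 5.0, z^k = 0.7878, u^k = -1.6833
Step 1: x-update.
Minimize 8*x^2 + 5*x + (5.0/2)*(x - 0.7878 - 1.6833)^2
FOC: (2*8 + 5.0)*x = -5 + 5.0*(0.7878 + 1.6833)
x^{k+1} = 0.3503
Step 2: z-update.
Minimize 2*z^2 - 5*z + (5.0/2)*(0.3503 - z - 1.6833)^2
FOC: (2*2 + 5.0)*z = 5 + 5.0*(0.3503 - 1.6833)
z^{k+1} = -0.185
Step 3: u-update.
u^{k+1} = -1.6833 + 0.3503 + 0.185 = -1.148
Step 4: Primal residual = |0.3503 + 0.185| = 0.5353


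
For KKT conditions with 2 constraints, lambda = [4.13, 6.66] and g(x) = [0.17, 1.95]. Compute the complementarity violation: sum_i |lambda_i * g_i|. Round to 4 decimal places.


KKT complementary slackness check:
lambda_1 * g_1 = 4.13 * 0.17 = 0.7021
lambda_2 * g_2 = 6.66 * 1.95 = 12.987
Total violation = 0.7021 + 12.987 = 13.6891


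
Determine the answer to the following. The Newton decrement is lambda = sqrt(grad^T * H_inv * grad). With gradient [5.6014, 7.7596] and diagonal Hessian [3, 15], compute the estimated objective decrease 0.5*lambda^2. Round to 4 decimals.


Step 1: H is diagonal, so H^(-1) * g = [1.8671, 0.5173].
Step 2: g^T H^(-1) g = sum_i g_i^2 / H_ii
  = (5.6014)^2/3 + (7.7596)^2/15
  = 10.4586 + 4.0141 = 14.4727
Step 3: Objective decrease = 0.5 * g^T H^(-1) g = 7.2363


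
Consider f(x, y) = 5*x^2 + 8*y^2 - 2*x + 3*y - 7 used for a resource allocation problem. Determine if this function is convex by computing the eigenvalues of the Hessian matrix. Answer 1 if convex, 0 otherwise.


The Hessian of f(x,y) = 5*x^2 + 8*y^2 - 2*x + 3*y - 7 is:
H = [[10, 0], [0, 16]]
Trace = 10 + 16 = 26
Determinant = 10*16 - (0)^2 = 160
Discriminant = (26)^2 - 4*160 = 36.0
Eigenvalues: lambda_1 = 10.0, lambda_2 = 16.0
The function is convex.

1


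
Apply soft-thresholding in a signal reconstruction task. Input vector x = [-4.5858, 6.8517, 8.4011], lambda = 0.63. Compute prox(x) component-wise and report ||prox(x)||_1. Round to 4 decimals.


Soft-thresholding with lambda = 0.63:
prox(-4.5858) = sign(-4.5858)*max(|-4.5858| - 0.63, 0) = -3.9558
prox(6.8517) = sign(6.8517)*max(|6.8517| - 0.63, 0) = 6.2217
prox(8.4011) = sign(8.4011)*max(|8.4011| - 0.63, 0) = 7.7711
prox(x) = [-3.9558, 6.2217, 7.7711]
||prox(x)||_1 = 3.9558 + 6.2217 + 7.7711 = 17.9486


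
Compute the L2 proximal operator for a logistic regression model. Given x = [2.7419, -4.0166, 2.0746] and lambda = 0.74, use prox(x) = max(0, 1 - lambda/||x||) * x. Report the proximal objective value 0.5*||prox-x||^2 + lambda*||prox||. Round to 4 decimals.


Step 1: Compute ||x||.
||x|| = 5.2873
Step 2: Compute scaling factor.
scale = max(0, 1 - 0.74/5.2873) = 0.86
Step 3: prox(x) = [2.3581, -3.4544, 1.7842]
||prox(x)|| = 4.5473
Step 4: Proximal objective.
0.5*||prox-x||^2 = 0.2738
lambda*||prox|| = 3.365
Total = 3.6388


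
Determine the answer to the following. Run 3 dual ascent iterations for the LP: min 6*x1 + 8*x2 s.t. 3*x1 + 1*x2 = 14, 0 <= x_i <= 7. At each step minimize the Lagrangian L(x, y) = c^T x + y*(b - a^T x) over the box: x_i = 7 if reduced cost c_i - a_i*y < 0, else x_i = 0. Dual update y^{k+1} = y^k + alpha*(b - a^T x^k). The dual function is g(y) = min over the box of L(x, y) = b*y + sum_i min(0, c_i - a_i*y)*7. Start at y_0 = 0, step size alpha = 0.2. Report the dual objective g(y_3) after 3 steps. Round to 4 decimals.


Dual ascent for LP: min 6*x1 + 8*x2, 3*x1 + 1*x2 = 14, 0 <= x_i <= 7
Step 1: y^k = 0.0, reduced costs: (6.0, 8.0)
  x^k = (0.0, 0.0), subgradient = b - a^T x = 14.0
  y^{k+1} = 0.0 + 0.2*14.0 = 2.8
Step 2: y^k = 2.8, reduced costs: (-2.4, 5.2)
  x^k = (7.0, 0.0), subgradient = b - a^T x = -7.0
  y^{k+1} = 2.8 + 0.2*-7.0 = 1.4
Step 3: y^k = 1.4, reduced costs: (1.8, 6.6)
  x^k = (0.0, 0.0), subgradient = b - a^T x = 14.0
  y^{k+1} = 1.4 + 0.2*14.0 = 4.2
Dual objective at y_3 = 4.2: reduced costs (-6.6, 3.8), box minimizer x = (7.0, 0.0)
g(y_3) = b*y + (c1 - a1*y)*x1 + (c2 - a2*y)*x2 = 14*4.2 + (-6.6)*7.0 + 3.8*0.0 = 58.8 - 46.2 + 0.0 = 12.6


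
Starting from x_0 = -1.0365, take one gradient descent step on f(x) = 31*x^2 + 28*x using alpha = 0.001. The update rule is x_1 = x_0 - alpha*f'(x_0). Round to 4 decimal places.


We compute the gradient at x_0 and apply the update.
f'(x) = 62*x + 28
f'(-1.0365) = 62*-1.0365 + 28 = -36.263
x_1 = -1.0365 - 0.001*-36.263 = -1.0002


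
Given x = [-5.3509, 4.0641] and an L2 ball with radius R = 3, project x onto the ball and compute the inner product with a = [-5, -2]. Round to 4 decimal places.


Step 1: Compute ||x|| (intermediates to 6 decimals).
||x|| = sqrt((-5.3509)^2 + 4.0641^2) = 6.719304
Step 2: Project.
Since ||x|| > R, scale = R/||x|| = 3/6.719304 = 0.446475, proj(x) = scale * x
proj(x) = [-2.389043, 1.814519]
Step 3: Dot product.
a^T * proj(x) = -5*(-2.389043) - 2*1.814519 = 8.3162


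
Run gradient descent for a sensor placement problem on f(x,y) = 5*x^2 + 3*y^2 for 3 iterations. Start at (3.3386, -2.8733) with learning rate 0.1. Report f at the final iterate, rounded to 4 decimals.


Gradient descent on f(x,y) = 5*x^2 + 3*y^2.
Starting point: (3.3386, -2.8733), alpha = 0.1
Step 1: grad_x = 2*5*3.3386 = 33.386, grad_y = 2*3*-2.8733 = -17.2398
  x_1 = 3.3386 - 0.1*33.386 = -0.0
  y_1 = -2.8733 - 0.1*-17.2398 = -1.1493
Step 2: grad_x = 2*5*-0.0 = -0.0, grad_y = 2*3*-1.1493 = -6.8959
  x_2 = -0.0 - 0.1*-0.0 = 0.0
  y_2 = -1.1493 - 0.1*-6.8959 = -0.4597
Step 3: grad_x = 2*5*0.0 = 0.0, grad_y = 2*3*-0.4597 = -2.7584
  x_3 = 0.0 - 0.1*0.0 = 0.0
  y_3 = -0.4597 - 0.1*-2.7584 = -0.1839
f(0.0, -0.1839) = 5*0.0^2 + 3*(-0.1839)^2 = 0.1014


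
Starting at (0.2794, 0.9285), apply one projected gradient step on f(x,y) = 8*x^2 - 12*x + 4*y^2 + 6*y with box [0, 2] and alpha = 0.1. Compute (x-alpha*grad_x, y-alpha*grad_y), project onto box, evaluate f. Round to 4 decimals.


Step 1: Compute gradient at (0.2794, 0.9285).
grad_x = 2*8*0.2794 - 12 = -7.5296
grad_y = 2*4*0.9285 + 6 = 13.428
Step 2: Gradient step.
x_raw = 0.2794 - 0.1*-7.5296 = 1.0324
y_raw = 0.9285 - 0.1*13.428 = -0.4143
Step 3: Project onto [0, 2].
x_proj = clip(1.0324) = 1.0324
y_proj = clip(-0.4143) = 0.0
Step 4: Evaluate f.
f(1.0324, 0.0) = -3.8622


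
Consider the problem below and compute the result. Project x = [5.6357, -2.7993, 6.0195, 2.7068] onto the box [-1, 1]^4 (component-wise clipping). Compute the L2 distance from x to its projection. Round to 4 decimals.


Project each component onto [-1, 1].
clip(5.6357) = 1.0, clip(-2.7993) = -1.0, clip(6.0195) = 1.0, clip(2.7068) = 1.0
Projection = [1.0, -1.0, 1.0, 1.0]
Squared diffs: [21.4897, 3.2375, 25.1954, 2.9132]
Distance = sqrt(52.8358) = 7.2688


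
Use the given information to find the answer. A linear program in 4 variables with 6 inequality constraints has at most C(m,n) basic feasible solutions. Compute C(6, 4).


Each vertex corresponds to some choice of n active constraints out of m, so the number of vertices is at most C(m, n) = m! / (n!(m-n)!).
m = 6, n = 4
Numerator: 6 * 5 * 4 * 3
Denominator: 4! = 24
C(6, 4) = 15


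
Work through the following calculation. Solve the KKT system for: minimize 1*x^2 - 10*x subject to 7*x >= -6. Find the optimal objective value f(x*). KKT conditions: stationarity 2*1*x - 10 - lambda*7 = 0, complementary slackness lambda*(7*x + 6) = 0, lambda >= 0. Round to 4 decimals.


Step 1: Try lambda = 0 (constraint inactive).
Stationarity: 2*1*x - 10 = 0
x* = 10/(2*1) = 5.0
Check constraint: 7*5.0 = 35.0 >= -6 -- satisfied.
Step 2: Compute optimal value.
f(x*) = 1*5.0^2 - 10*5.0 = -25.0


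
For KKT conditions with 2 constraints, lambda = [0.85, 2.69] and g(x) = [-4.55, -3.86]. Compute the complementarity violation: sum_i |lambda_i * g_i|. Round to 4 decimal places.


KKT complementary slackness check:
lambda_1 * g_1 = 0.85 * -4.55 = -3.8675
lambda_2 * g_2 = 2.69 * -3.86 = -10.3834
Total violation = 3.8675 + 10.3834 = 14.2509


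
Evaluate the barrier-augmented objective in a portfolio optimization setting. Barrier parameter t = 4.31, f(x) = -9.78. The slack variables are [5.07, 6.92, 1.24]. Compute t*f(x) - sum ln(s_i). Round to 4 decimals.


Step 1: Compute log-barrier.
ln values: [1.6233, 1.9344, 0.2151]
phi = -(1.6233 + 1.9344 + 0.2151) = -3.7729
Step 2: Compute augmented objective.
t*f(x) = 4.31*-9.78 = -42.1518
Total = -42.1518 - 3.7729 = -45.9247


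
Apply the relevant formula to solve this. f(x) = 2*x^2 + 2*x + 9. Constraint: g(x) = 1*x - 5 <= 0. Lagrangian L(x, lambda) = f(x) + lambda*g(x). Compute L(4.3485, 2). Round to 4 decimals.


Step 1: Evaluate f(x).
f(4.3485) = 2*4.3485^2 + 2*4.3485 + 9 = 55.5159
Step 2: Evaluate g(x).
g(4.3485) = 1*4.3485 - 5 = -0.6515
Step 3: Compute Lagrangian.
L = 55.5159 + 2*-0.6515 = 54.2129


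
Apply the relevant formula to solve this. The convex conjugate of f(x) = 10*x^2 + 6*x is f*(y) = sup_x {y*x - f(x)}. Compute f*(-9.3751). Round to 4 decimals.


f*(y) = sup_x {y*x - a*x^2 - b*x} = sup_x {(y-b)*x - a*x^2}
FOC: (y - b) - 2a*x = 0 => x* = (y - b)/(2a)
x* = (-9.3751 - 6)/(2*10) = -0.7688
f*(-9.3751) = (y-b)^2/(4a) = (-9.3751 - 6)^2/(4*10)
= 236.3937/40 = 5.9098


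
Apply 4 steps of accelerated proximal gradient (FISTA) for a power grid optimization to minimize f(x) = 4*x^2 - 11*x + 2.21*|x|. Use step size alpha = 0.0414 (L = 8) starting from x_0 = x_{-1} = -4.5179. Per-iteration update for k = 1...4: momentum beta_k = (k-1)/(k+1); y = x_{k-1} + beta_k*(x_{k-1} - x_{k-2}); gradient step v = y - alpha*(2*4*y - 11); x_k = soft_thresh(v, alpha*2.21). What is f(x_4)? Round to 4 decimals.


FISTA on f(x) = 4*x^2 - 11*x + 2.21*|x|
L = 8, alpha = 0.0414
Iteration 1: beta = 0.0, y = -4.5179 + 0.0*(-4.5179 + 4.5179) = -4.5179
  grad(y) = -47.1432, v = y - alpha*grad = -2.5662
  prox(v) = soft_thresh(-2.5662, 0.0915) = -2.4747
Iteration 2: beta = 0.3333, y = -2.4747 + 0.3333*(-2.4747 + 4.5179) = -1.7936
  grad(y) = -25.3488, v = y - alpha*grad = -0.7442
  prox(v) = soft_thresh(-0.7442, 0.0915) = -0.6527
Iteration 3: beta = 0.5, y = -0.6527 + 0.5*(-0.6527 + 2.4747) = 0.2583
  grad(y) = -8.9333, v = y - alpha*grad = 0.6282
  prox(v) = soft_thresh(0.6282, 0.0915) = 0.5367
Iteration 4: beta = 0.6, y = 0.5367 + 0.6*(0.5367 + 0.6527) = 1.2503
  grad(y) = -0.9977, v = y - alpha*grad = 1.2916
  prox(v) = soft_thresh(1.2916, 0.0915) = 1.2001
f(x_4) = 4*1.2001^2 - 11*1.2001 + 2.21*|1.2001| = -4.7879


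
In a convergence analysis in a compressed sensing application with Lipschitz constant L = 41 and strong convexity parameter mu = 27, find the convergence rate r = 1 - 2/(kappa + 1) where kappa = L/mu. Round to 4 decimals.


Step 1: Compute the condition number.
kappa = L/mu = 41/27 = 1.5185
Step 2: Compute the convergence rate.
r = 1 - 2/(kappa + 1) = 1 - 2*mu/(L + mu) = (L - mu)/(L + mu) = 14/68 = 0.2059


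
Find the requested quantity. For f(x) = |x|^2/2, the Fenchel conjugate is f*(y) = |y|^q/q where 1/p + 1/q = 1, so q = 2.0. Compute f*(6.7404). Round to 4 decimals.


The conjugate exponent q satisfies 1/p + 1/q = 1.
p = 2, so q = 2/(2 - 1) = 2.0
|y|^q = 6.7404^2.0 = 45.433
f*(6.7404) = 45.433 / 2.0 = 22.7165


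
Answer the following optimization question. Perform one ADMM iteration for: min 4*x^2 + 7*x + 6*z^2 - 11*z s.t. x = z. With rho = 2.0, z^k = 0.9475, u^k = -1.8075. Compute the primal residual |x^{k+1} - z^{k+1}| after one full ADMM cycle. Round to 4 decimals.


ADMM iteration with rho = 2.0, z^k = 0.9475, u^k = -1.8075
Step 1: x-update.
Minimize 4*x^2 + 7*x + (2.0/2)*(x - 0.9475 - 1.8075)^2
FOC: (2*4 + 2.0)*x = -7 + 2.0*(0.9475 + 1.8075)
x^{k+1} = -0.149
Step 2: z-update.
Minimize 6*z^2 - 11*z + (2.0/2)*(-0.149 - z - 1.8075)^2
FOC: (2*6 + 2.0)*z = 11 + 2.0*(-0.149 - 1.8075)
z^{k+1} = 0.5062
Step 3: u-update.
u^{k+1} = -1.8075 - 0.149 - 0.5062 = -2.4627
Step 4: Primal residual = |-0.149 - 0.5062| = 0.6552


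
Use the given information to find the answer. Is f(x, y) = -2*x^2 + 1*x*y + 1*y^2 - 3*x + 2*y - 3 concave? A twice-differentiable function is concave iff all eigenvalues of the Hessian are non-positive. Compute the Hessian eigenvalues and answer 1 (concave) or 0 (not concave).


The Hessian of f(x,y) = -2*x^2 + 1*x*y + 1*y^2 - 3*x + 2*y - 3 is:
H = [[-4, 1], [1, 2]]
Trace = -4 + 2 = -2
Determinant = -4*2 - (1)^2 = -9
Discriminant = (-2)^2 - 4*-9 = 40.0
Eigenvalues: lambda_1 = -4.1623, lambda_2 = 2.1623
The function is not concave.

0


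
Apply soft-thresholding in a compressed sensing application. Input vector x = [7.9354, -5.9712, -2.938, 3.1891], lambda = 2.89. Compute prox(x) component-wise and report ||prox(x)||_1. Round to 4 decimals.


Soft-thresholding with lambda = 2.89:
prox(7.9354) = sign(7.9354)*max(|7.9354| - 2.89, 0) = 5.0454
prox(-5.9712) = sign(-5.9712)*max(|-5.9712| - 2.89, 0) = -3.0812
prox(-2.938) = sign(-2.938)*max(|-2.938| - 2.89, 0) = -0.048
prox(3.1891) = sign(3.1891)*max(|3.1891| - 2.89, 0) = 0.2991
prox(x) = [5.0454, -3.0812, -0.048, 0.2991]
||prox(x)||_1 = 5.0454 + 3.0812 + 0.048 + 0.2991 = 8.4737


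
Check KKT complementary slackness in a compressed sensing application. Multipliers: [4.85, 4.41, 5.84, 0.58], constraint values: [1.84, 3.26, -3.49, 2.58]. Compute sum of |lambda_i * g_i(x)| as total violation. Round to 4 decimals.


KKT complementary slackness check:
lambda_1 * g_1 = 4.85 * 1.84 = 8.924
lambda_2 * g_2 = 4.41 * 3.26 = 14.3766
lambda_3 * g_3 = 5.84 * -3.49 = -20.3816
lambda_4 * g_4 = 0.58 * 2.58 = 1.4964
Total violation = 8.924 + 14.3766 + 20.3816 + 1.4964 = 45.1786


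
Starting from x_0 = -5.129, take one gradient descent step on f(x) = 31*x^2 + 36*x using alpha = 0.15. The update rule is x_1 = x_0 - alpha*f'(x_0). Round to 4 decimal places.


We compute the gradient at x_0 and apply the update.
f'(x) = 62*x + 36
f'(-5.129) = 62*-5.129 + 36 = -281.998
x_1 = -5.129 - 0.15*-281.998 = 37.1707


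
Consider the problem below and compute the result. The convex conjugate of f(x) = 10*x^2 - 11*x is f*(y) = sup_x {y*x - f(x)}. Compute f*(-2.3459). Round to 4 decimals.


f*(y) = sup_x {y*x - a*x^2 - b*x} = sup_x {(y-b)*x - a*x^2}
FOC: (y - b) - 2a*x = 0 => x* = (y - b)/(2a)
x* = (-2.3459 + 11)/(2*10) = 0.4327
f*(-2.3459) = (y-b)^2/(4a) = (-2.3459 + 11)^2/(4*10)
= 74.8934/40 = 1.8723


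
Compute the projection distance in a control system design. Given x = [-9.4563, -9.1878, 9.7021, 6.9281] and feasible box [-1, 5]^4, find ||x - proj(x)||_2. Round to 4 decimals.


Project each component onto [-1, 5].
clip(-9.4563) = -1.0, clip(-9.1878) = -1.0, clip(9.7021) = 5.0, clip(6.9281) = 5.0
Projection = [-1.0, -1.0, 5.0, 5.0]
Squared diffs: [71.509, 67.0401, 22.1097, 3.7176]
Distance = sqrt(164.3764) = 12.8209


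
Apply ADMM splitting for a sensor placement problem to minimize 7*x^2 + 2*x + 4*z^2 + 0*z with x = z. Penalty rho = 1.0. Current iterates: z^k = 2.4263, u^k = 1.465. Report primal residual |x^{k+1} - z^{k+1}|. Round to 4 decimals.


ADMM iteration with rho = 1.0, z^k = 2.4263, u^k = 1.465
Step 1: x-update.
Minimize 7*x^2 + 2*x + (1.0/2)*(x - 2.4263 + 1.465)^2
FOC: (2*7 + 1.0)*x = -2 + 1.0*(2.4263 - 1.465)
x^{k+1} = -0.0692
Step 2: z-update.
Minimize 4*z^2 + 0*z + (1.0/2)*(-0.0692 - z + 1.465)^2
FOC: (2*4 + 1.0)*z = 0 + 1.0*(-0.0692 + 1.465)
z^{k+1} = 0.1551
Step 3: u-update.
u^{k+1} = 1.465 - 0.0692 - 0.1551 = 1.2407
Step 4: Primal residual = |-0.0692 - 0.1551| = 0.2243


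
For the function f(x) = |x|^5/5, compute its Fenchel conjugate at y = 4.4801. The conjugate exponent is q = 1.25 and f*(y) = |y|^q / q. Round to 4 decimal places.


The conjugate exponent q satisfies 1/p + 1/q = 1.
p = 5, so q = 5/(5 - 1) = 1.25
|y|^q = 4.4801^1.25 = 6.5179
f*(4.4801) = 6.5179 / 1.25 = 5.2143


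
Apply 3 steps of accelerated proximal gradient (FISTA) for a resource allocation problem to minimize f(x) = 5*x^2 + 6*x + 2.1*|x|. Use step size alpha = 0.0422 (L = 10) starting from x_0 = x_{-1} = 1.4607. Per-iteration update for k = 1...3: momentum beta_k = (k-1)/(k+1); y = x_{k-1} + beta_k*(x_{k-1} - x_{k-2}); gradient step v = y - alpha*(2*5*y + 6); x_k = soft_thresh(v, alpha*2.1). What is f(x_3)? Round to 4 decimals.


FISTA on f(x) = 5*x^2 + 6*x + 2.1*|x|
L = 10, alpha = 0.0422
Iteration 1: beta = 0.0, y = 1.4607 + 0.0*(1.4607 - 1.4607) = 1.4607
  grad(y) = 20.607, v = y - alpha*grad = 0.5911
  prox(v) = soft_thresh(0.5911, 0.0886) = 0.5025
Iteration 2: beta = 0.3333, y = 0.5025 + 0.3333*(0.5025 - 1.4607) = 0.1831
  grad(y) = 7.8305, v = y - alpha*grad = -0.1474
  prox(v) = soft_thresh(-0.1474, 0.0886) = -0.0588
Iteration 3: beta = 0.5, y = -0.0588 + 0.5*(-0.0588 - 0.5025) = -0.3394
  grad(y) = 2.606, v = y - alpha*grad = -0.4494
  prox(v) = soft_thresh(-0.4494, 0.0886) = -0.3608
f(x_3) = 5*(-0.3608)^2 + 6*(-0.3608) + 2.1*|-0.3608| = -0.7562


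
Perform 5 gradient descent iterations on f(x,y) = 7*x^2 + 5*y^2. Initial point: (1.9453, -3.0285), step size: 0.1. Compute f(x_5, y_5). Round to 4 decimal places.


Gradient descent on f(x,y) = 7*x^2 + 5*y^2.
Starting point: (1.9453, -3.0285), alpha = 0.1
Step 1: grad_x = 2*7*1.9453 = 27.2342, grad_y = 2*5*-3.0285 = -30.285
  x_1 = 1.9453 - 0.1*27.2342 = -0.7781
  y_1 = -3.0285 - 0.1*-30.285 = 0.0
Step 2: grad_x = 2*7*-0.7781 = -10.8937, grad_y = 2*5*0.0 = 0.0
  x_2 = -0.7781 - 0.1*-10.8937 = 0.3112
  y_2 = 0.0 - 0.1*0.0 = 0.0
Step 3: grad_x = 2*7*0.3112 = 4.3575, grad_y = 2*5*0.0 = 0.0
  x_3 = 0.3112 - 0.1*4.3575 = -0.1245
  y_3 = 0.0 - 0.1*0.0 = 0.0
Step 4: grad_x = 2*7*-0.1245 = -1.743, grad_y = 2*5*0.0 = 0.0
  x_4 = -0.1245 - 0.1*-1.743 = 0.0498
  y_4 = 0.0 - 0.1*0.0 = 0.0
Step 5: grad_x = 2*7*0.0498 = 0.6972, grad_y = 2*5*0.0 = 0.0
  x_5 = 0.0498 - 0.1*0.6972 = -0.0199
  y_5 = 0.0 - 0.1*0.0 = 0.0
f(-0.0199, 0.0) = 7*(-0.0199)^2 + 5*0.0^2 = 0.0028
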